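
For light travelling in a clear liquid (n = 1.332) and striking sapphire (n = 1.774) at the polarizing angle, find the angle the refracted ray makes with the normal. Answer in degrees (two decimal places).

θ_t ≈ 36.90°

First find Brewster's angle: tan θ_B = 1.774/1.332 = 1.3318, giving θ_B = 53.10°.
Since θ_B + θ_t = 90° at Brewster incidence, θ_t = 90° − 53.10° = 36.90°.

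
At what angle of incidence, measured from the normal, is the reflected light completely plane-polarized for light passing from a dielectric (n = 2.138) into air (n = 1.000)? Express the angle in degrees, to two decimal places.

At Brewster's angle the reflected and refracted rays are perpendicular, which with Snell's law gives tan θ_B = n₂/n₁.
tan θ_B = n₂/n₁ = 1.000/2.138 = 0.4677.
So θ_B = arctan 0.4677 = 25.07°.

θ_B ≈ 25.07°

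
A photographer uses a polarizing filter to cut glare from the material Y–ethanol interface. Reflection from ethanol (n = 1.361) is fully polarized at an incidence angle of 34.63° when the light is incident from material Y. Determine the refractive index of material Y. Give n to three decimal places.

n ≈ 1.971

Brewster's law: tan θ_B = n₂/n₁ (light incident in material Y, refracted into ethanol).
n₁ = n₂ / tan θ_B = 1.361 / tan 34.63° = 1.971.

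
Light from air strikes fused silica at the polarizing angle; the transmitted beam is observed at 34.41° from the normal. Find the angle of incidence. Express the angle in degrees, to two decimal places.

Since the reflected and refracted rays are at right angles at the polarizing angle, θ_B + θ_t = 90°.
θ_B = 90° − 34.41° = 55.59°.

θ_B ≈ 55.59°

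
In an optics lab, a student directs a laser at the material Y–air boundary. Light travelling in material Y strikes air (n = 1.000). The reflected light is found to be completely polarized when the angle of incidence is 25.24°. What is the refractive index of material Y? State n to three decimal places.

Full polarization of the reflected beam means tan θ_B = n₂/n₁, where n₁ is the incident medium (material Y).
n₁ = n₂ / tan θ_B = 1.000 / tan 25.24° = 2.121.

n ≈ 2.121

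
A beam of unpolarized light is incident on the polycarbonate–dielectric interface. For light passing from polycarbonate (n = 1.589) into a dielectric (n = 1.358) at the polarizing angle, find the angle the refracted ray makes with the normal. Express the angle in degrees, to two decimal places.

First find Brewster's angle: tan θ_B = 1.358/1.589 = 0.8546, giving θ_B = 40.52°.
Since θ_B + θ_t = 90° at Brewster incidence, θ_t = 90° − 40.52° = 49.48°.

θ_t ≈ 49.48°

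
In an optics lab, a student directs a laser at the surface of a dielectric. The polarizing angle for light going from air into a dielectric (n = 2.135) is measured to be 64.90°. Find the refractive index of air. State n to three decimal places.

Brewster's law: tan θ_B = n₂/n₁ (light incident in air, refracted into a dielectric).
n₁ = n₂ / tan θ_B = 2.135 / tan 64.90° = 1.000.

n ≈ 1.000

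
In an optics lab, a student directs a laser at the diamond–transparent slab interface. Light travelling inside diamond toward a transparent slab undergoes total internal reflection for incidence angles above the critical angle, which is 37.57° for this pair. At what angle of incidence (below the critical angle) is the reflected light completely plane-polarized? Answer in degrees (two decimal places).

θ_B ≈ 31.37°

n₂/n₁ = sin θ_c = sin 37.57° = 0.6097.
tan θ_B equals the same ratio, so θ_B = arctan(0.6097) = 31.37°.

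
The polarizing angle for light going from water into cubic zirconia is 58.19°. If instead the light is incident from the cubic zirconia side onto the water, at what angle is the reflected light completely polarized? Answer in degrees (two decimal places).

The two Brewster angles are complementary: θ_B' = 90° − θ_B = 90° − 58.19° = 31.81°.

θ_B' ≈ 31.81°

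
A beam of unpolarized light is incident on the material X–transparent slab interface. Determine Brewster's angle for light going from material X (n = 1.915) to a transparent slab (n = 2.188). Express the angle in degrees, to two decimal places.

θ_B ≈ 48.81°

Brewster's condition: tan θ_B = n₂/n₁ = 2.188/1.915 = 1.1426. Taking the arctangent, θ_B = 48.81°.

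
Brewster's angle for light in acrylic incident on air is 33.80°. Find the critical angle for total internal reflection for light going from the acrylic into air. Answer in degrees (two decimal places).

θ_c ≈ 42.02°

From Brewster, n₂/n₁ = tan θ_B = tan 33.80° = 0.6694.
Then sin θ_c = n₂/n₁ = 0.6694, so θ_c = arcsin 0.6694 = 42.02°.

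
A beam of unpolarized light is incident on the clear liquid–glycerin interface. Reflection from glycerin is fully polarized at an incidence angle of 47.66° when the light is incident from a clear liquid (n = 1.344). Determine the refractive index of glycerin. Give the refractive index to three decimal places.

At Brewster's angle, tan θ_B = n₂/n₁ with n₁ on the incident side (a clear liquid) and n₂ on the transmitted side (glycerin).
n₂ = n₁ tan θ_B = 1.344 × tan 47.66° = 1.475.

n ≈ 1.475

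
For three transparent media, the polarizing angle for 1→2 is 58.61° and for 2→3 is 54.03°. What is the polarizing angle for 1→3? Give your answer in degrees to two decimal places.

tan θ_B(1→2) = n₂/n₁ = tan 58.61° = 1.6389.
tan θ_B(2→3) = n₃/n₂ = tan 54.03° = 1.3779.
So n₃/n₁ = (n₂/n₁)(n₃/n₂) = 1.6389 × 1.3779 = 2.2582.
θ_B(1→3) = arctan(2.2582) = 66.12°.

θ_B ≈ 66.12°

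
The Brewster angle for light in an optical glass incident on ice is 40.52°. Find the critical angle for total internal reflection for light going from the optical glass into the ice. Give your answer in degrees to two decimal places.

θ_c ≈ 58.72°

n₂/n₁ = tan 40.52° = 0.8547; the critical angle satisfies sin θ_c = n₂/n₁.
θ_c = arcsin(0.8547) = 58.72°.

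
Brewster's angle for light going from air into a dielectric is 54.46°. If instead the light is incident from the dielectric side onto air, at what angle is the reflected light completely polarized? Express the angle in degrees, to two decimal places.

θ_B' ≈ 35.54°

Reversing the direction swaps n₁ and n₂, so tan θ_B' = 1/tan θ_B and θ_B' = 90° − θ_B.
Hence θ_B' = 90° − 54.46° = 35.54°.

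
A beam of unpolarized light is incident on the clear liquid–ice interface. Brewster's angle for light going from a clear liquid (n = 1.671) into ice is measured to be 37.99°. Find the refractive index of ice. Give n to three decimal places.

Brewster's law: tan θ_B = n₂/n₁ (light incident in a clear liquid, refracted into ice).
n₂ = n₁ tan θ_B = 1.671 × tan 37.99° = 1.305.

n ≈ 1.305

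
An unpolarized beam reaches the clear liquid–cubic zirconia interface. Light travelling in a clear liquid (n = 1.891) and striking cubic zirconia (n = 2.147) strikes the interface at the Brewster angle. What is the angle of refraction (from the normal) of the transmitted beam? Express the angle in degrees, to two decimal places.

θ_B = arctan(n₂/n₁) = arctan(2.147/1.891) = 48.63°.
The refracted ray is perpendicular to the reflected ray, so θ_t = 90° − θ_B = 41.37°.

θ_t ≈ 41.37°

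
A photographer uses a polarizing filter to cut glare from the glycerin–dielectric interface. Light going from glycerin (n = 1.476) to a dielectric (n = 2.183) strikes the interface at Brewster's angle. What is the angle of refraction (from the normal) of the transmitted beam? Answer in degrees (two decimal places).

θ_t ≈ 34.06°

tan θ_B = n₂/n₁ = 2.183/1.476 = 1.4790, so θ_B = 55.94°.
Since θ_B + θ_t = 90° at Brewster incidence, θ_t = 90° − 55.94° = 34.06°.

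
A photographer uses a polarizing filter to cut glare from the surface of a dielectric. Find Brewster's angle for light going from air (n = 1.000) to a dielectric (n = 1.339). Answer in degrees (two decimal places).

tan θ_B = n₂/n₁ = 1.339/1.000 = 1.3390.
θ_B = arctan(1.3390) = 53.25°.

θ_B ≈ 53.25°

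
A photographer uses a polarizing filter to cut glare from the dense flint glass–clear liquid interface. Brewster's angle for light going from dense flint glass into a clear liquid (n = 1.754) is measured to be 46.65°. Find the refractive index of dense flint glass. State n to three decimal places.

n ≈ 1.656

At Brewster's angle, tan θ_B = n₂/n₁ with n₁ on the incident side (dense flint glass) and n₂ on the transmitted side (a clear liquid).
n₁ = n₂ / tan θ_B = 1.754 / tan 46.65° = 1.656.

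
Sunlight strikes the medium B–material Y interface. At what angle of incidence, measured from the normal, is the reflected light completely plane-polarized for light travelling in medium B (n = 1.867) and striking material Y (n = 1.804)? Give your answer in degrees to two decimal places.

θ_B ≈ 44.02°

The reflected p-component vanishes when tan θ_B = n₂/n₁.
Here n₂/n₁ = 1.804/1.867 = 0.9663, and Brewster's law gives tan θ_B = n₂/n₁.
So θ_B = arctan 0.9663 = 44.02°.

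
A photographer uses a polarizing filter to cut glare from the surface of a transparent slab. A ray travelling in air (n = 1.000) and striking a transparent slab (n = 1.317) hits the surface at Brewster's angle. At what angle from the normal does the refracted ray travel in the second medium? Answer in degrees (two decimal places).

θ_t ≈ 37.21°

First find Brewster's angle: tan θ_B = 1.317/1.000 = 1.3170, giving θ_B = 52.79°.
At Brewster's angle the reflected and refracted rays are perpendicular, so θ_t = 90° − θ_B = 90° − 52.79° = 37.21°.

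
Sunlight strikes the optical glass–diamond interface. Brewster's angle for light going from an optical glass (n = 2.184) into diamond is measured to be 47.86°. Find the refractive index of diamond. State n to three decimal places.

n ≈ 2.414

At Brewster's angle, tan θ_B = n₂/n₁ with n₁ on the incident side (an optical glass) and n₂ on the transmitted side (diamond).
n₂ = n₁ tan θ_B = 2.184 × tan 47.86° = 2.414.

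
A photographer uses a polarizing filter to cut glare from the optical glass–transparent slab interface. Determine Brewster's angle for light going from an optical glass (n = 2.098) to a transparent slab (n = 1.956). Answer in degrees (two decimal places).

Brewster's condition: tan θ_B = n₂/n₁ = 1.956/2.098 = 0.9323. Taking the arctangent, θ_B = 42.99°.

θ_B ≈ 42.99°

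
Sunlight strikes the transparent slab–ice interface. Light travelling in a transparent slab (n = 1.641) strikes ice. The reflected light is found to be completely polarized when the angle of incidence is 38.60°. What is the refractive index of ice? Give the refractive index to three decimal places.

Brewster's law: tan θ_B = n₂/n₁ (light incident in a transparent slab, refracted into ice).
n₂ = n₁ tan θ_B = 1.641 × tan 38.60° = 1.310.

n ≈ 1.310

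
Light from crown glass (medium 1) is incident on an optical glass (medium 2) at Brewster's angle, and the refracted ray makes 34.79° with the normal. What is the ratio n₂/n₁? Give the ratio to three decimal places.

n₂/n₁ ≈ 1.439

At Brewster incidence θ_B = 90° − θ_t = 90° − 34.79° = 55.21°.
Then n₂/n₁ = tan θ_B = tan 55.21° = 1.439.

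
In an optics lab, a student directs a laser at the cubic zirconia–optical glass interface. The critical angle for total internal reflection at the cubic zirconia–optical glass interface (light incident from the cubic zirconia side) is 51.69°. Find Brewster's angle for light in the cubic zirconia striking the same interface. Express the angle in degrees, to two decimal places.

sin θ_c = n₂/n₁, so n₂/n₁ = sin 51.69° = 0.7847.
Brewster: tan θ_B = n₂/n₁ = 0.7847.
θ_B = arctan(0.7847) = 38.12°.

θ_B ≈ 38.12°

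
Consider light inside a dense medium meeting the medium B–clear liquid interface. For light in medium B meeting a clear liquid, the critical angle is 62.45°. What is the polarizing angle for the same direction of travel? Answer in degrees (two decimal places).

n₂/n₁ = sin θ_c = sin 62.45° = 0.8866.
tan θ_B equals the same ratio, so θ_B = arctan(0.8866) = 41.56°.

θ_B ≈ 41.56°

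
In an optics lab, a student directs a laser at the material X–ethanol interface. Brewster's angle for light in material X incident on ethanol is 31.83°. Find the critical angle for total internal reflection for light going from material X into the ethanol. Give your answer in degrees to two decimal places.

θ_c ≈ 38.37°

n₂/n₁ = tan 31.83° = 0.6208; the critical angle satisfies sin θ_c = n₂/n₁.
θ_c = arcsin(0.6208) = 38.37°.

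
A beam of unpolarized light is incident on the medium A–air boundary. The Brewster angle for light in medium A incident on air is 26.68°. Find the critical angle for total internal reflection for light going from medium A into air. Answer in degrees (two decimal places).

θ_c ≈ 30.17°

From Brewster, n₂/n₁ = tan θ_B = tan 26.68° = 0.5025.
Then sin θ_c = n₂/n₁ = 0.5025, so θ_c = arcsin 0.5025 = 30.17°.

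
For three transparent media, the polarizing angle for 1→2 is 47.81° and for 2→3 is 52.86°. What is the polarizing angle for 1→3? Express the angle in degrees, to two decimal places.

θ_B ≈ 55.53°

tan θ_B(1→2) = n₂/n₁ = tan 47.81° = 1.1032.
tan θ_B(2→3) = n₃/n₂ = tan 52.86° = 1.3203.
Multiplying, n₃/n₁ = 1.1032 × 1.3203 = 1.4566, and θ_B(1→3) = arctan 1.4566 = 55.53°.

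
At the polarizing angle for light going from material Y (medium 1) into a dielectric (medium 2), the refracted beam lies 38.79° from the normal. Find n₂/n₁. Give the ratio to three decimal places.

At Brewster incidence θ_B = 90° − θ_t = 90° − 38.79° = 51.21°.
tan θ_B = n₂/n₁, so n₂/n₁ = tan 51.21° = 1.244.

n₂/n₁ ≈ 1.244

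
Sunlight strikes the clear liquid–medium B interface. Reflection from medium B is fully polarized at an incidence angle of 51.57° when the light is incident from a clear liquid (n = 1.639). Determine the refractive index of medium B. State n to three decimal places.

Full polarization of the reflected beam means tan θ_B = n₂/n₁, where n₁ is the incident medium (a clear liquid).
n₂ = n₁ tan θ_B = 1.639 × tan 51.57° = 2.066.

n ≈ 2.066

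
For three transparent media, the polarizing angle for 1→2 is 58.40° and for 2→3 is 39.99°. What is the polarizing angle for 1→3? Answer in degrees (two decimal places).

Each Brewster angle gives a ratio: n₂/n₁ = tan 58.40° = 1.6255, n₃/n₂ = tan 39.99° = 0.8388.
n₃/n₁ = 1.3635. Then tan θ_B(1→3) = n₃/n₁, so θ_B(1→3) = arctan(1.3635) = 53.74°.

θ_B ≈ 53.74°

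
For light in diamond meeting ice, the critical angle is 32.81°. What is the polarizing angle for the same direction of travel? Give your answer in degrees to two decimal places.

θ_B ≈ 28.45°

n₂/n₁ = sin θ_c = sin 32.81° = 0.5419.
tan θ_B equals the same ratio, so θ_B = arctan(0.5419) = 28.45°.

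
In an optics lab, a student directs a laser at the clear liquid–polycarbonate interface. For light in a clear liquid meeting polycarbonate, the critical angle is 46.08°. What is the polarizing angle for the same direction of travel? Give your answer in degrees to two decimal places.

At the critical angle sin θ_c = n₂/n₁, giving n₂/n₁ = sin 46.08° = 0.7203.
Then tan θ_B = n₂/n₁ = 0.7203, so θ_B = arctan 0.7203 = 35.77°.

θ_B ≈ 35.77°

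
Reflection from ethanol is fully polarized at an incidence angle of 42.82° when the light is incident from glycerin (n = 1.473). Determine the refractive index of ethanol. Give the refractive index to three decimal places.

n ≈ 1.365

At Brewster's angle, tan θ_B = n₂/n₁ with n₁ on the incident side (glycerin) and n₂ on the transmitted side (ethanol).
n₂ = n₁ tan θ_B = 1.473 × tan 42.82° = 1.365.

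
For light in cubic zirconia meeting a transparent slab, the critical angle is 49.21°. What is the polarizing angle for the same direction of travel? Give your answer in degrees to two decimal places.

θ_B ≈ 37.13°

n₂/n₁ = sin θ_c = sin 49.21° = 0.7571.
tan θ_B equals the same ratio, so θ_B = arctan(0.7571) = 37.13°.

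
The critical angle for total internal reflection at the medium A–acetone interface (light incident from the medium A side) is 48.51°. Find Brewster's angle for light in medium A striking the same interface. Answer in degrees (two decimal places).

θ_B ≈ 36.84°

n₂/n₁ = sin θ_c = sin 48.51° = 0.7491.
tan θ_B equals the same ratio, so θ_B = arctan(0.7491) = 36.84°.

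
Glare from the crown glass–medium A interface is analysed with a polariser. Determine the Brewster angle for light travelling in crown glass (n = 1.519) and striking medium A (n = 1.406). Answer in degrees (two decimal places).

Here n₂/n₁ = 1.406/1.519 = 0.9256, and Brewster's law gives tan θ_B = n₂/n₁. Taking the arctangent, θ_B = 42.79°.

θ_B ≈ 42.79°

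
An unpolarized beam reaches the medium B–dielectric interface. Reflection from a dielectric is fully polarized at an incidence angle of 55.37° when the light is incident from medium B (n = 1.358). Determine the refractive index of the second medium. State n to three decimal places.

n ≈ 1.966

At the Brewster angle, tan θ_B = n₂/n₁ with n₁ on the incident side (medium B) and n₂ on the transmitted side (a dielectric).
n₂ = n₁ tan θ_B = 1.358 × tan 55.37° = 1.966.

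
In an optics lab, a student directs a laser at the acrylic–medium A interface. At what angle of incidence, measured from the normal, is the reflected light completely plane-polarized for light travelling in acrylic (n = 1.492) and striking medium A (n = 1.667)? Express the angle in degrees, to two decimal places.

tan θ_B = n₂/n₁ = 1.667/1.492 = 1.1173. Taking the arctangent, θ_B = 48.17°.

θ_B ≈ 48.17°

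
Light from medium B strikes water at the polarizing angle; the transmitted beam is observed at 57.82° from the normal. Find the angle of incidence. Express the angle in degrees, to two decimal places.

θ_B ≈ 32.18°

Since the reflected and refracted rays are at right angles at the polarizing angle, θ_B + θ_t = 90°.
So θ_B = 90° − θ_t = 90° − 57.82° = 32.18°.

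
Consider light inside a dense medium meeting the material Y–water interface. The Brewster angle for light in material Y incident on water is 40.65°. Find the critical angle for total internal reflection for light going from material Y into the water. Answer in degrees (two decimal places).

θ_c ≈ 59.16°

From Brewster, n₂/n₁ = tan θ_B = tan 40.65° = 0.8586.
Then sin θ_c = n₂/n₁ = 0.8586, so θ_c = arcsin 0.8586 = 59.16°.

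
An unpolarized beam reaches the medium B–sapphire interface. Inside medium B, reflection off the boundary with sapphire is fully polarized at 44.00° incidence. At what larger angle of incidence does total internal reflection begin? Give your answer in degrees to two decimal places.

θ_c ≈ 74.95°

tan θ_B = n₂/n₁ = tan 44.00° = 0.9657.
Total internal reflection: sin θ_c = n₂/n₁ = 0.9657.
θ_c = arcsin(0.9657) = 74.95°.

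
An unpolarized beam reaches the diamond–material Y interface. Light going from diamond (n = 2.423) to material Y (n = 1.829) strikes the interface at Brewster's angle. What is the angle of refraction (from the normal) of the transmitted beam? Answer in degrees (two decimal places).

θ_B = arctan(n₂/n₁) = arctan(1.829/2.423) = 37.05°.
At Brewster's angle the reflected and refracted rays are perpendicular, so θ_t = 90° − θ_B = 90° − 37.05° = 52.95°.

θ_t ≈ 52.95°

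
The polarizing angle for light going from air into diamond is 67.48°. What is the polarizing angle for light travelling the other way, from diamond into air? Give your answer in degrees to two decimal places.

The two Brewster angles are complementary: θ_B' = 90° − θ_B = 90° − 67.48° = 22.52°.

θ_B' ≈ 22.52°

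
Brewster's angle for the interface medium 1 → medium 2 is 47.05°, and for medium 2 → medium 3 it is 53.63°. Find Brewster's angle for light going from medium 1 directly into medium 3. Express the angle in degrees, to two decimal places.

θ_B ≈ 55.57°

Each Brewster angle gives a ratio: n₂/n₁ = tan 47.05° = 1.0742, n₃/n₂ = tan 53.63° = 1.3579.
Multiplying, n₃/n₁ = 1.0742 × 1.3579 = 1.4587, and θ_B(1→3) = arctan 1.4587 = 55.57°.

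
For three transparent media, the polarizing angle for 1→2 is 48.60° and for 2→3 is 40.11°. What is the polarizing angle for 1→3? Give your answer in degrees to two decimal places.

θ_B ≈ 43.70°

Each Brewster angle gives a ratio: n₂/n₁ = tan 48.60° = 1.1343, n₃/n₂ = tan 40.11° = 0.8424.
Multiplying, n₃/n₁ = 1.1343 × 0.8424 = 0.9555, and θ_B(1→3) = arctan 0.9555 = 43.70°.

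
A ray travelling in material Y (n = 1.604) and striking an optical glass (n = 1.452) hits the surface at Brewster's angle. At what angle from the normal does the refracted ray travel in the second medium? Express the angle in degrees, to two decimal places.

θ_t ≈ 47.85°

tan θ_B = n₂/n₁ = 1.452/1.604 = 0.9052, so θ_B = 42.15°.
The refracted ray is perpendicular to the reflected ray, so θ_t = 90° − θ_B = 47.85°.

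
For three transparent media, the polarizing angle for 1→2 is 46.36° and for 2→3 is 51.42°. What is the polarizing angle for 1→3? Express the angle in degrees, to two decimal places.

Each Brewster angle gives a ratio: n₂/n₁ = tan 46.36° = 1.0486, n₃/n₂ = tan 51.42° = 1.2536.
n₃/n₁ = 1.3145. Then tan θ_B(1→3) = n₃/n₁, so θ_B(1→3) = arctan(1.3145) = 52.74°.

θ_B ≈ 52.74°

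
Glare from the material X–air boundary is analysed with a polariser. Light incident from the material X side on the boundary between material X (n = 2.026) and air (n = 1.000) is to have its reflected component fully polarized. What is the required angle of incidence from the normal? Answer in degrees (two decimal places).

tan θ_B = n₂/n₁ = 1.000/2.026 = 0.4936.
So θ_B = arctan 0.4936 = 26.27°.

θ_B ≈ 26.27°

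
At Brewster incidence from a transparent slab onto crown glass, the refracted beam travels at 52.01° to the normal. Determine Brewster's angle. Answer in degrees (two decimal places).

θ_B ≈ 37.99°

Since the reflected and refracted rays are at right angles at the polarizing angle, θ_B + θ_t = 90°.
So θ_B = 90° − θ_t = 90° − 52.01° = 37.99°.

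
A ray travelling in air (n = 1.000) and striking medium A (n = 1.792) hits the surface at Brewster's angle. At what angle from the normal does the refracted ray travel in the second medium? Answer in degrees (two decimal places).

θ_t ≈ 29.16°

tan θ_B = n₂/n₁ = 1.792/1.000 = 1.7920, so θ_B = 60.84°.
Since θ_B + θ_t = 90° at Brewster incidence, θ_t = 90° − 60.84° = 29.16°.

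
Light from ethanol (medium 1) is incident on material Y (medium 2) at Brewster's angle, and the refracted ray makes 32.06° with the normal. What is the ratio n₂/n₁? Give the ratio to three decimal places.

θ_B + θ_t = 90°, so θ_B = 90° − 32.06° = 57.94°.
tan θ_B = n₂/n₁, so n₂/n₁ = tan 57.94° = 1.597.

n₂/n₁ ≈ 1.597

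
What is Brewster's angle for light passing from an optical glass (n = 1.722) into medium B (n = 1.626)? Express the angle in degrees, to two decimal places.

Brewster's condition: tan θ_B = n₂/n₁ = 1.626/1.722 = 0.9443.
So θ_B = arctan 0.9443 = 43.36°.

θ_B ≈ 43.36°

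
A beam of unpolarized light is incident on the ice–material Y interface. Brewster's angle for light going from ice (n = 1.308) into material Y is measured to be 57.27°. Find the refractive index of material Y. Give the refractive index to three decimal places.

Brewster's law: tan θ_B = n₂/n₁ (light incident in ice, refracted into material Y).
n₂ = n₁ tan θ_B = 1.308 × tan 57.27° = 2.035.

n ≈ 2.035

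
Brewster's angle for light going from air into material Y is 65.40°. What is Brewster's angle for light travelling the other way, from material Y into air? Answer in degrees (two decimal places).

Reversing the direction swaps n₁ and n₂, so tan θ_B' = 1/tan θ_B and θ_B' = 90° − θ_B.
Hence θ_B' = 90° − 65.40° = 24.60°.

θ_B' ≈ 24.60°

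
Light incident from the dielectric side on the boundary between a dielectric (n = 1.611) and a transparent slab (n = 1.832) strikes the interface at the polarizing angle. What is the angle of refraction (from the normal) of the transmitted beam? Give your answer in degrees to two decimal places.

θ_t ≈ 41.33°

θ_B = arctan(n₂/n₁) = arctan(1.832/1.611) = 48.67°.
At Brewster's angle the reflected and refracted rays are perpendicular, so θ_t = 90° − θ_B = 90° − 48.67° = 41.33°.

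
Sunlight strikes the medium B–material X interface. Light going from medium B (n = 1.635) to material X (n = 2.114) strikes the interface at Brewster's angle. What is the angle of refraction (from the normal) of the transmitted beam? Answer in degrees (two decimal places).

θ_t ≈ 37.72°

tan θ_B = n₂/n₁ = 2.114/1.635 = 1.2930, so θ_B = 52.28°.
Since θ_B + θ_t = 90° at Brewster incidence, θ_t = 90° − 52.28° = 37.72°.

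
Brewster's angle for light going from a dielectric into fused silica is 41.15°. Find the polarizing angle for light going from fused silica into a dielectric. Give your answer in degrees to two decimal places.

Reversing the direction swaps n₁ and n₂, so tan θ_B' = 1/tan θ_B and θ_B' = 90° − θ_B.
Hence θ_B' = 90° − 41.15° = 48.85°.

θ_B' ≈ 48.85°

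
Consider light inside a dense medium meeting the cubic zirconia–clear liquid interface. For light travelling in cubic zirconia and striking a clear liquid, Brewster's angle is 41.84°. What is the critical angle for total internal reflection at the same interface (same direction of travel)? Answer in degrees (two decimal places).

θ_c ≈ 63.55°

n₂/n₁ = tan 41.84° = 0.8954; the critical angle satisfies sin θ_c = n₂/n₁.
θ_c = arcsin(0.8954) = 63.55°.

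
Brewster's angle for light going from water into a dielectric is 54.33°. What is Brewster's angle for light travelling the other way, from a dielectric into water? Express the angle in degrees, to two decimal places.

Reversing the direction swaps n₁ and n₂, so tan θ_B' = 1/tan θ_B and θ_B' = 90° − θ_B.
Hence θ_B' = 90° − 54.33° = 35.67°.

θ_B' ≈ 35.67°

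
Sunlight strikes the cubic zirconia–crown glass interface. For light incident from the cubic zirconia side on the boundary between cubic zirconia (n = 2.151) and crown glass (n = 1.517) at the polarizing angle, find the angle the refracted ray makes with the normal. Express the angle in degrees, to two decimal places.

θ_B = arctan(n₂/n₁) = arctan(1.517/2.151) = 35.19°.
At Brewster's angle the reflected and refracted rays are perpendicular, so θ_t = 90° − θ_B = 90° − 35.19° = 54.81°.

θ_t ≈ 54.81°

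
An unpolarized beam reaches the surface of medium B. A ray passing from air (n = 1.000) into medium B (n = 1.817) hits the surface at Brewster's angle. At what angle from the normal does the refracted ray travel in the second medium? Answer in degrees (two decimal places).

θ_t ≈ 28.83°

θ_B = arctan(n₂/n₁) = arctan(1.817/1.000) = 61.17°.
At Brewster's angle the reflected and refracted rays are perpendicular, so θ_t = 90° − θ_B = 90° − 61.17° = 28.83°.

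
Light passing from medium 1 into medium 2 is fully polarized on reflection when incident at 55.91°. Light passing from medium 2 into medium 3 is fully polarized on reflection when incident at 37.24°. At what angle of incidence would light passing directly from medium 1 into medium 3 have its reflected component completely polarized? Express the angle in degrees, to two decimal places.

θ_B ≈ 48.32°

tan θ_B(1→2) = n₂/n₁ = tan 55.91° = 1.4775.
tan θ_B(2→3) = n₃/n₂ = tan 37.24° = 0.7601.
So n₃/n₁ = (n₂/n₁)(n₃/n₂) = 1.4775 × 0.7601 = 1.1231.
θ_B(1→3) = arctan(1.1231) = 48.32°.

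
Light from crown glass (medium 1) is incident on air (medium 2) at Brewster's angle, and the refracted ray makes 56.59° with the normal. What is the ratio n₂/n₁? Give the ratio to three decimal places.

θ_B + θ_t = 90°, so θ_B = 90° − 56.59° = 33.41°.
tan θ_B = n₂/n₁, so n₂/n₁ = tan 33.41° = 0.660.

n₂/n₁ ≈ 0.660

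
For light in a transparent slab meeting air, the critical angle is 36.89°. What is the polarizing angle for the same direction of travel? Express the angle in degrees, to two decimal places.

n₂/n₁ = sin θ_c = sin 36.89° = 0.6003.
tan θ_B equals the same ratio, so θ_B = arctan(0.6003) = 30.98°.

θ_B ≈ 30.98°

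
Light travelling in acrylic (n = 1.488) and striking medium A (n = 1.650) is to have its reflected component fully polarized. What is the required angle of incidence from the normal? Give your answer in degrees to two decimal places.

Brewster's condition: tan θ_B = n₂/n₁ = 1.650/1.488 = 1.1089.
θ_B = arctan(1.1089) = 47.96°.

θ_B ≈ 47.96°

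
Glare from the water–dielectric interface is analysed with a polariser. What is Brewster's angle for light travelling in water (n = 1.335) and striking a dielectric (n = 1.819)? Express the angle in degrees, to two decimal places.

θ_B ≈ 53.72°

The reflected p-component vanishes when tan θ_B = n₂/n₁.
Brewster's condition: tan θ_B = n₂/n₁ = 1.819/1.335 = 1.3625. Taking the arctangent, θ_B = 53.72°.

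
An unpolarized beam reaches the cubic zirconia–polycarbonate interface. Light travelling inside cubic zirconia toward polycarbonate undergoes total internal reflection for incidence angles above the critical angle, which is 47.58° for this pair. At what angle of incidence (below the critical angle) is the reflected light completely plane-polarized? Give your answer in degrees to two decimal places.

n₂/n₁ = sin θ_c = sin 47.58° = 0.7382.
tan θ_B equals the same ratio, so θ_B = arctan(0.7382) = 36.44°.

θ_B ≈ 36.44°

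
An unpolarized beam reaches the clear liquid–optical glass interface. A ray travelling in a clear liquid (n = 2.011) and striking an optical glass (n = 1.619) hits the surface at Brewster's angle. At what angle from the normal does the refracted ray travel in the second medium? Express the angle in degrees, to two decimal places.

tan θ_B = n₂/n₁ = 1.619/2.011 = 0.8051, so θ_B = 38.84°.
At Brewster's angle the reflected and refracted rays are perpendicular, so θ_t = 90° − θ_B = 90° − 38.84° = 51.16°.

θ_t ≈ 51.16°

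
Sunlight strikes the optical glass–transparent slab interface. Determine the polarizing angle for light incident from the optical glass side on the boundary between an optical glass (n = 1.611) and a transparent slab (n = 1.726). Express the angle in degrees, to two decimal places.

θ_B ≈ 46.97°

Brewster's condition: tan θ_B = n₂/n₁ = 1.726/1.611 = 1.0714. Taking the arctangent, θ_B = 46.97°.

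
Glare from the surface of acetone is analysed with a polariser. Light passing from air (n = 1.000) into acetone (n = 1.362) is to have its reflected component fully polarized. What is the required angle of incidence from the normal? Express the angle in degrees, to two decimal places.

θ_B ≈ 53.71°

tan θ_B = n₂/n₁ = 1.362/1.000 = 1.3620.
So θ_B = arctan 1.3620 = 53.71°.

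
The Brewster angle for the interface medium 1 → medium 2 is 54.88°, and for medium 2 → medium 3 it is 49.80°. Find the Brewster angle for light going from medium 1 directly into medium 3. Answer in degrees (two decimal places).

n₂/n₁ = tan 54.88° = 1.4218 and n₃/n₂ = tan 49.80° = 1.1833.
So n₃/n₁ = (n₂/n₁)(n₃/n₂) = 1.4218 × 1.1833 = 1.6825.
θ_B(1→3) = arctan(1.6825) = 59.27°.

θ_B ≈ 59.27°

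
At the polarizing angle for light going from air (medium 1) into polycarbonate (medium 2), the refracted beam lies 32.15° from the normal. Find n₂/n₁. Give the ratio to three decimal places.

n₂/n₁ ≈ 1.591

θ_B + θ_t = 90°, so θ_B = 90° − 32.15° = 57.85°.
tan θ_B = n₂/n₁, so n₂/n₁ = tan 57.85° = 1.591.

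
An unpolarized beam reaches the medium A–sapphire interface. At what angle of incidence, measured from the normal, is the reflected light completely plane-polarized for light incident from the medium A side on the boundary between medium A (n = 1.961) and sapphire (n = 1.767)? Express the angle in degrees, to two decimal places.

Here n₂/n₁ = 1.767/1.961 = 0.9011, and Brewster's law gives tan θ_B = n₂/n₁.
θ_B = arctan(0.9011) = 42.02°.

θ_B ≈ 42.02°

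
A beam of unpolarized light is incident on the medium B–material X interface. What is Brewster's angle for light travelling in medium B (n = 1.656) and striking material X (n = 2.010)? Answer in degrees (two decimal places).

Brewster's condition: tan θ_B = n₂/n₁ = 2.010/1.656 = 1.2138. Taking the arctangent, θ_B = 50.52°.

θ_B ≈ 50.52°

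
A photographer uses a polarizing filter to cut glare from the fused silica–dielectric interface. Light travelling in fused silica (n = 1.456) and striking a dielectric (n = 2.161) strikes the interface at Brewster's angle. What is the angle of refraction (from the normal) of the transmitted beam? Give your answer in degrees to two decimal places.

tan θ_B = n₂/n₁ = 2.161/1.456 = 1.4842, so θ_B = 56.03°.
The refracted ray is perpendicular to the reflected ray, so θ_t = 90° − θ_B = 33.97°.

θ_t ≈ 33.97°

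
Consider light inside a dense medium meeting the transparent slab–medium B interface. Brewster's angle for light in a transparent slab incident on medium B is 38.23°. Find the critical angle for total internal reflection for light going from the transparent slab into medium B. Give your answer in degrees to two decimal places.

θ_c ≈ 51.98°

From Brewster, n₂/n₁ = tan θ_B = tan 38.23° = 0.7878.
Then sin θ_c = n₂/n₁ = 0.7878, so θ_c = arcsin 0.7878 = 51.98°.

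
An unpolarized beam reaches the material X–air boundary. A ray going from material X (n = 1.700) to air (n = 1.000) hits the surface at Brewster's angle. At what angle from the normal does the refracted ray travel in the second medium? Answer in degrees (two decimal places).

θ_t ≈ 59.53°

tan θ_B = n₂/n₁ = 1.000/1.700 = 0.5882, so θ_B = 30.47°.
Since θ_B + θ_t = 90° at Brewster incidence, θ_t = 90° − 30.47° = 59.53°.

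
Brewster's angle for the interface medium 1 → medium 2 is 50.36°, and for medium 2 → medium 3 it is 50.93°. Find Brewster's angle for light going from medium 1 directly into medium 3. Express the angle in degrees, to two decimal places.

θ_B ≈ 56.08°

Each Brewster angle gives a ratio: n₂/n₁ = tan 50.36° = 1.2071, n₃/n₂ = tan 50.93° = 1.2318.
Multiplying, n₃/n₁ = 1.2071 × 1.2318 = 1.4869, and θ_B(1→3) = arctan 1.4869 = 56.08°.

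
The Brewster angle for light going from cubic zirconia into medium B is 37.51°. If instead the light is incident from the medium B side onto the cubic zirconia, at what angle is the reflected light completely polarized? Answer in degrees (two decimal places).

θ_B' ≈ 52.49°

tan θ_B' = n₁/n₂ = 1/tan θ_B, so θ_B' = 90° − θ_B.
θ_B' = 90° − 37.51° = 52.49°.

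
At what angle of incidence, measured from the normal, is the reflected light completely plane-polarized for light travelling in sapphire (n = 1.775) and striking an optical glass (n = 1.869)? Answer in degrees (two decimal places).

θ_B ≈ 46.48°

At Brewster's angle the reflected and refracted rays are perpendicular, which with Snell's law gives tan θ_B = n₂/n₁.
Here n₂/n₁ = 1.869/1.775 = 1.0530, and Brewster's law gives tan θ_B = n₂/n₁.
So θ_B = arctan 1.0530 = 46.48°.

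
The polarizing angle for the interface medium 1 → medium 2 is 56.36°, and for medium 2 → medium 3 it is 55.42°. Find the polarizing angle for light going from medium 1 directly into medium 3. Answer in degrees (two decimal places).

Each Brewster angle gives a ratio: n₂/n₁ = tan 56.36° = 1.5028, n₃/n₂ = tan 55.42° = 1.4507.
n₃/n₁ = 2.1801. Then tan θ_B(1→3) = n₃/n₁, so θ_B(1→3) = arctan(2.1801) = 65.36°.

θ_B ≈ 65.36°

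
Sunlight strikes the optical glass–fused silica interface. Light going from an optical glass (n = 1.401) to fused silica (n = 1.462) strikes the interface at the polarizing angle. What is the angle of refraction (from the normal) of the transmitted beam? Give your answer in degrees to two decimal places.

tan θ_B = n₂/n₁ = 1.462/1.401 = 1.0435, so θ_B = 46.22°.
Since θ_B + θ_t = 90° at Brewster incidence, θ_t = 90° − 46.22° = 43.78°.

θ_t ≈ 43.78°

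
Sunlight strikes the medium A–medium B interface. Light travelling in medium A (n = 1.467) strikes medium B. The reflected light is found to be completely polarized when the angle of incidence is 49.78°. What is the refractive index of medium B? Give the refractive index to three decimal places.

Brewster's law: tan θ_B = n₂/n₁ (light incident in medium A, refracted into medium B).
n₂ = n₁ tan θ_B = 1.467 × tan 49.78° = 1.735.

n ≈ 1.735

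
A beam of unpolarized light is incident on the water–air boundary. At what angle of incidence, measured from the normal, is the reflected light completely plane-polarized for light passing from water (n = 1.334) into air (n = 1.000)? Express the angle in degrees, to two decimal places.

At Brewster's angle the reflected and refracted rays are perpendicular, which with Snell's law gives tan θ_B = n₂/n₁.
Brewster's condition: tan θ_B = n₂/n₁ = 1.000/1.334 = 0.7496.
So θ_B = arctan 0.7496 = 36.86°.

θ_B ≈ 36.86°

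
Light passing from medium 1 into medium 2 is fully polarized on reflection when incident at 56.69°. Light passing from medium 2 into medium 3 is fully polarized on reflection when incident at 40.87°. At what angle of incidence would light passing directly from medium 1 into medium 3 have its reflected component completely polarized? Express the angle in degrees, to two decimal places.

θ_B ≈ 52.79°

tan θ_B(1→2) = n₂/n₁ = tan 56.69° = 1.5218.
tan θ_B(2→3) = n₃/n₂ = tan 40.87° = 0.8653.
n₃/n₁ = 1.3168. Then tan θ_B(1→3) = n₃/n₁, so θ_B(1→3) = arctan(1.3168) = 52.79°.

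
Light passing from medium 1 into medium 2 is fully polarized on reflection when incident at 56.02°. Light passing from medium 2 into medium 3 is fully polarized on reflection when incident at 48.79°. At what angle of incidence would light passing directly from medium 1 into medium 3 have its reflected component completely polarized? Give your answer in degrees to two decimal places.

tan θ_B(1→2) = n₂/n₁ = tan 56.02° = 1.4837.
tan θ_B(2→3) = n₃/n₂ = tan 48.79° = 1.1419.
So n₃/n₁ = (n₂/n₁)(n₃/n₂) = 1.4837 × 1.1419 = 1.6942.
θ_B(1→3) = arctan(1.6942) = 59.45°.

θ_B ≈ 59.45°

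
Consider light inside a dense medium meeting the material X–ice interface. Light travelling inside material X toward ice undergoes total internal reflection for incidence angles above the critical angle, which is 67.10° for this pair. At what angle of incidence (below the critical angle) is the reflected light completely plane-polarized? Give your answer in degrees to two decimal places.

θ_B ≈ 42.65°

At the critical angle sin θ_c = n₂/n₁, giving n₂/n₁ = sin 67.10° = 0.9212.
Then tan θ_B = n₂/n₁ = 0.9212, so θ_B = arctan 0.9212 = 42.65°.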